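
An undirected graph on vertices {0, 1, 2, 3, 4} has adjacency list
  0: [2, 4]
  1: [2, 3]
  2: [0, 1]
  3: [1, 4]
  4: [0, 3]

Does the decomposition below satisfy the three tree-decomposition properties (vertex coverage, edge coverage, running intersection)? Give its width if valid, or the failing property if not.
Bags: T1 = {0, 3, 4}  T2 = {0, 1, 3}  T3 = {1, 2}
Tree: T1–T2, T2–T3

A tree decomposition must satisfy three properties: every vertex lies in some bag; for every edge, both endpoints lie together in some bag; and for every vertex, the bags containing it form a connected subtree. Here edge (0,2) lies in no bag, so the decomposition is invalid.

No — edge (0,2) lies in no bag.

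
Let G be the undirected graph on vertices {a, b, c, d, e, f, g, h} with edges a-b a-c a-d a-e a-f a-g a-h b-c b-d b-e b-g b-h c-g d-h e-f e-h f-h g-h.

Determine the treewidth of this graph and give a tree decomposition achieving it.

Treewidth 3.
Bags: B1 = {a, b, g, h}  B2 = {a, b, e, h}  B3 = {a, b, c, g}  B4 = {a, e, f, h}  B5 = {a, b, d, h}
Tree: B1–B2, B1–B3, B2–B4, B1–B5

Each bag holds 4 vertices, so the decomposition has width 3, which upper-bounds the treewidth. On the other hand G contains the 4-clique {a, e, f, h}. A clique must lie in a single bag of any decomposition, so no decomposition can have width below 3. Combining the bounds, tw(G) = 3.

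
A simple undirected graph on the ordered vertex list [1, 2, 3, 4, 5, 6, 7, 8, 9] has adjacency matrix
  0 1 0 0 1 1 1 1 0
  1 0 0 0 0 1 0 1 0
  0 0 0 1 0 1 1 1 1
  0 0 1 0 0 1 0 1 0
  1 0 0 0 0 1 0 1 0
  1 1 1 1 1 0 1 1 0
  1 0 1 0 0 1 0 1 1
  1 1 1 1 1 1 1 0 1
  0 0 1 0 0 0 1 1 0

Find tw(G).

3

A width-3 tree decomposition is:
Bags: B1 = {1, 6, 7, 8}  B2 = {3, 6, 7, 8}  B3 = {1, 5, 6, 8}  B4 = {3, 4, 6, 8}  B5 = {1, 2, 6, 8}  B6 = {3, 7, 8, 9}
Tree: B1–B2, B1–B3, B2–B4, B3–B5, B2–B6
The largest bag has 4 vertices, giving width 3; this decomposition certifies tw(G) ≤ 3. For the lower bound, the 4 vertices {3, 7, 8, 9} are pairwise adjacent, and any tree decomposition puts a clique entirely inside one bag — forcing width ≥ 3. Combining the bounds, tw(G) = 3.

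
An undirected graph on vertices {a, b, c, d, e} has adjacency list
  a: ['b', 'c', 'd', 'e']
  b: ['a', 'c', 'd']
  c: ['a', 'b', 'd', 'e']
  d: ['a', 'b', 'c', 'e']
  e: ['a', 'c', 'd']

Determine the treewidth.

3

A width-3 tree decomposition is:
Bags: B1 = {a, b, c, d}  B2 = {a, c, d, e}
Tree: B1–B2
Each bag holds 4 vertices, so the decomposition has width 3, which upper-bounds the treewidth. Conversely, {a, c, d, e} is a clique of size 4, and the vertices of any clique must share a bag in every tree decomposition; so some bag has ≥ 4 vertices and tw(G) ≥ 3. The upper and lower bounds meet at 3, so that is the treewidth.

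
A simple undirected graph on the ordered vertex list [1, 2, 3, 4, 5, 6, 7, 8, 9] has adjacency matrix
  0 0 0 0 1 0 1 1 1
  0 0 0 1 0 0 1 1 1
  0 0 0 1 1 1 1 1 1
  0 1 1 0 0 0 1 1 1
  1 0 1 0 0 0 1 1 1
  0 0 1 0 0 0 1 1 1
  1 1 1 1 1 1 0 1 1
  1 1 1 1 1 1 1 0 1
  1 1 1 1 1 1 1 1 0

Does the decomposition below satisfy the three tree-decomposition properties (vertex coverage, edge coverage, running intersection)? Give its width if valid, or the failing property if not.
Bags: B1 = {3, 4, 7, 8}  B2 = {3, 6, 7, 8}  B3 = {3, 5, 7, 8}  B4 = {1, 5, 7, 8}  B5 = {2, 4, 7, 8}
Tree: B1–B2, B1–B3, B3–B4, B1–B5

No — vertex 9 appears in no bag.

A tree decomposition must satisfy three properties: every vertex lies in some bag; for every edge, both endpoints lie together in some bag; and for every vertex, the bags containing it form a connected subtree. Here vertex 9 appears in no bag, so the decomposition is invalid.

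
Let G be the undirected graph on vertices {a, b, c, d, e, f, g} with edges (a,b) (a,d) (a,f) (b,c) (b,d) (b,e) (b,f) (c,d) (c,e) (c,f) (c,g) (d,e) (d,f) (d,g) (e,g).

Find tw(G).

3

A width-3 tree decomposition is:
Bags: B1 = {b, c, d, f}  B2 = {a, b, d, f}  B3 = {b, c, d, e}  B4 = {c, d, e, g}
Tree: B1–B2, B1–B3, B3–B4
Every bag has size at most 4, so the width is 4 − 1 = 3 and tw(G) ≤ 3. For the lower bound, the 4 vertices {c, d, e, g} are pairwise adjacent, and any tree decomposition puts a clique entirely inside one bag — forcing width ≥ 3. Combining the bounds, tw(G) = 3.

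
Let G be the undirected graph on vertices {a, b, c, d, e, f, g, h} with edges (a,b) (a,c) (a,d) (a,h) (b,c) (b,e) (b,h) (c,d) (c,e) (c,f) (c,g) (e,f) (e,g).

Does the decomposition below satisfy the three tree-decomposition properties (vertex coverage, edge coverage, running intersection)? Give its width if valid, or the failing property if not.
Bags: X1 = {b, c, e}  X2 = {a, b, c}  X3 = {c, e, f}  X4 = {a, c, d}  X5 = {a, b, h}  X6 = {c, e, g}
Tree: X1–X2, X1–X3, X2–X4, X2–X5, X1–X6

Checking the three conditions: (i) the bags cover all of {a, b, c, d, e, f, g, h}; (ii) for each edge, some bag contains both endpoints; (iii) the bags containing any fixed vertex form a subtree. All hold, so the decomposition is valid with width 3 − 1 = 2.

Yes; width 2.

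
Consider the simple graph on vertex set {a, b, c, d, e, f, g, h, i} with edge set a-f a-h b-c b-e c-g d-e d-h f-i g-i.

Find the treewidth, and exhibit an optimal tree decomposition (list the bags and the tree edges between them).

Every bag has size at most 3, so the width is 3 − 1 = 2 and tw(G) ≤ 2. Since d–h–a–f–i–g–c–b–e–d is a cycle in G, G is not acyclic. Forests are exactly the graphs of treewidth ≤ 1, so tw(G) ≥ 2. Hence tw(G) = 2 exactly.

Treewidth 2.
One such decomposition:
Bags: B1 = {a, d, h}  B2 = {a, d, f}  B3 = {d, f, i}  B4 = {d, g, i}  B5 = {c, d, g}  B6 = {b, c, d}  B7 = {b, d, e}
Tree: B1–B2, B2–B3, B3–B4, B4–B5, B5–B6, B6–B7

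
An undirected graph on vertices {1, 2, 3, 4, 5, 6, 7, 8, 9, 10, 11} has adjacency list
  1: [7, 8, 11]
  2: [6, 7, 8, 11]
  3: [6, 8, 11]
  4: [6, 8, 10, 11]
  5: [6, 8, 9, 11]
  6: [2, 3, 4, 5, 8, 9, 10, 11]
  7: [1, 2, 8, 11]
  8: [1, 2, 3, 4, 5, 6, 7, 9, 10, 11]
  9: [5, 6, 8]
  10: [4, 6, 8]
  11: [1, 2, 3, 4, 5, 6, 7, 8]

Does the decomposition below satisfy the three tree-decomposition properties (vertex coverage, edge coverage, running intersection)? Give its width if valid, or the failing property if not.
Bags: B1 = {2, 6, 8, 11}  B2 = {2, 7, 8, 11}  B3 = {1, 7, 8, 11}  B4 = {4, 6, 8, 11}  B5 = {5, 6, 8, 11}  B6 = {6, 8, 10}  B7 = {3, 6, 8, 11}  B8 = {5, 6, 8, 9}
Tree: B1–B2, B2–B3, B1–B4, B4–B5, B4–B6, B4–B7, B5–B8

A tree decomposition must satisfy three properties: every vertex lies in some bag; for every edge, both endpoints lie together in some bag; and for every vertex, the bags containing it form a connected subtree. Here edge (4,10) lies in no bag, so the decomposition is invalid.

No — edge (4,10) lies in no bag.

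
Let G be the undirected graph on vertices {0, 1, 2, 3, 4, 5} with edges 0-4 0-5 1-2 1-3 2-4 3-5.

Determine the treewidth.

A width-2 tree decomposition is:
Bags: B1 = {1, 2, 4}  B2 = {1, 3, 4}  B3 = {3, 4, 5}  B4 = {0, 4, 5}
Tree: B1–B2, B2–B3, B3–B4
Each bag holds 3 vertices, so the decomposition has width 2, which upper-bounds the treewidth. For the lower bound, G contains the cycle 4–2–1–3–5–0–4, so G is not a forest; only forests have treewidth ≤ 1, hence tw(G) ≥ 2. Therefore the treewidth is 2.

2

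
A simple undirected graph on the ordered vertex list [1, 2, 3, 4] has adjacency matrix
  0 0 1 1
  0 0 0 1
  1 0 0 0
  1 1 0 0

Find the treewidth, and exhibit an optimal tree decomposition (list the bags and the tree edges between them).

Every bag has size at most 2, so the width is 2 − 1 = 1 and tw(G) ≤ 1. Since G has at least one edge (e.g. 2–4), it is not an edgeless graph, so tw(G) ≥ 1. The upper and lower bounds meet at 1, so that is the treewidth.

Treewidth 1.
One optimal decomposition is:
Bags: B1 = {2, 4}  B2 = {1, 4}  B3 = {1, 3}
Tree: B1–B2, B2–B3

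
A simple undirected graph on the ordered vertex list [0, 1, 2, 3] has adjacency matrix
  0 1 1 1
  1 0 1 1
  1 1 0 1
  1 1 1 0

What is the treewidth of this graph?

3

A width-3 tree decomposition is:
Bags: B1 = {0, 1, 2, 3}
Tree: (single bag)
With just one bag of size 4, the width is 4 − 1 = 3, so tw(G) ≤ 3. On the other hand G contains the 4-clique {0, 1, 2, 3}. A clique must lie in a single bag of any decomposition, so no decomposition can have width below 3. Hence tw(G) = 3 exactly.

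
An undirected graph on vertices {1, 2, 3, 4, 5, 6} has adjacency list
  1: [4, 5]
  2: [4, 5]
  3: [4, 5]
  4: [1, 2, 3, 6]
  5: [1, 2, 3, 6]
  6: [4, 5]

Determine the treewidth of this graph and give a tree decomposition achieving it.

The largest bag has 3 vertices, giving width 2; this decomposition certifies tw(G) ≤ 2. For the lower bound, G contains the cycle 1–5–2–4–1, so G is not a forest; only forests have treewidth ≤ 1, hence tw(G) ≥ 2. The upper and lower bounds meet at 2, so that is the treewidth.

Treewidth 2.
One optimal decomposition is:
Bags: B1 = {1, 4, 5}  B2 = {2, 4, 5}  B3 = {3, 4, 5}  B4 = {4, 5, 6}
Tree: B1–B2, B2–B3, B3–B4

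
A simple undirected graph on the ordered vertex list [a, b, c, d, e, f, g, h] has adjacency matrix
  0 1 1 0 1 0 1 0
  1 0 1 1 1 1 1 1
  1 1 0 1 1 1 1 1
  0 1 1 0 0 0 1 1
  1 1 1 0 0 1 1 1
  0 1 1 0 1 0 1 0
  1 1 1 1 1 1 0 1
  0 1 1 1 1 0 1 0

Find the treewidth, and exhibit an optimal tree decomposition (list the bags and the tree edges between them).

Each bag holds 5 vertices, so the decomposition has width 4, which upper-bounds the treewidth. For the lower bound, the 5 vertices {b, c, d, g, h} are pairwise adjacent, and any tree decomposition puts a clique entirely inside one bag — forcing width ≥ 4. Combining the bounds, tw(G) = 4.

Treewidth 4.
One such decomposition:
Bags: B1 = {a, b, c, e, g}  B2 = {b, c, e, f, g}  B3 = {b, c, e, g, h}  B4 = {b, c, d, g, h}
Tree: B1–B2, B2–B3, B3–B4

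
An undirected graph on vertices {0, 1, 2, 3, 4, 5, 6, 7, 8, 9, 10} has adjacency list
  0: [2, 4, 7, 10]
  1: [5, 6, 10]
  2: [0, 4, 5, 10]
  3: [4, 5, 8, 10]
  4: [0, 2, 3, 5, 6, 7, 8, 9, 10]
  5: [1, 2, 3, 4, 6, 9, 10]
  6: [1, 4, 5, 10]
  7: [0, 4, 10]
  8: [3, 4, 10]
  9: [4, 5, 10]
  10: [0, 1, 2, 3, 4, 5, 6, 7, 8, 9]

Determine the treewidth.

3

A width-3 tree decomposition is:
Bags: B1 = {3, 4, 5, 10}  B2 = {4, 5, 9, 10}  B3 = {4, 5, 6, 10}  B4 = {2, 4, 5, 10}  B5 = {1, 5, 6, 10}  B6 = {0, 2, 4, 10}  B7 = {3, 4, 8, 10}  B8 = {0, 4, 7, 10}
Tree: B1–B2, B2–B3, B3–B4, B3–B5, B4–B6, B1–B7, B6–B8
Each bag holds 4 vertices, so the decomposition has width 3, which upper-bounds the treewidth. Conversely, {1, 5, 6, 10} is a clique of size 4, and the vertices of any clique must share a bag in every tree decomposition; so some bag has ≥ 4 vertices and tw(G) ≥ 3. Combining the bounds, tw(G) = 3.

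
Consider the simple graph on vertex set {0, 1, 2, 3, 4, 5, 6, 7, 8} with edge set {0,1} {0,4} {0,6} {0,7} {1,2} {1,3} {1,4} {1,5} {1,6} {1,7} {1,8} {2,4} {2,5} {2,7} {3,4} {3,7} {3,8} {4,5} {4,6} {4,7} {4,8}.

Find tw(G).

3

A width-3 tree decomposition is:
Bags: B1 = {1, 2, 4, 5}  B2 = {1, 2, 4, 7}  B3 = {0, 1, 4, 7}  B4 = {1, 3, 4, 7}  B5 = {1, 3, 4, 8}  B6 = {0, 1, 4, 6}
Tree: B1–B2, B2–B3, B3–B4, B4–B5, B3–B6
Each bag holds 4 vertices, so the decomposition has width 3, which upper-bounds the treewidth. Conversely, {1, 3, 4, 8} is a clique of size 4, and the vertices of any clique must share a bag in every tree decomposition; so some bag has ≥ 4 vertices and tw(G) ≥ 3. Therefore the treewidth is 3.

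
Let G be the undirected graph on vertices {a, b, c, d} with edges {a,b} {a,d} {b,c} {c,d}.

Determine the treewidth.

2

A width-2 tree decomposition is:
Bags: B1 = {b, c, d}  B2 = {a, b, d}
Tree: B1–B2
Each bag holds 3 vertices, so the decomposition has width 2, which upper-bounds the treewidth. The edges d–c–b–a–d form a cycle, so G is not a tree and its treewidth is at least 2. Therefore the treewidth is 2.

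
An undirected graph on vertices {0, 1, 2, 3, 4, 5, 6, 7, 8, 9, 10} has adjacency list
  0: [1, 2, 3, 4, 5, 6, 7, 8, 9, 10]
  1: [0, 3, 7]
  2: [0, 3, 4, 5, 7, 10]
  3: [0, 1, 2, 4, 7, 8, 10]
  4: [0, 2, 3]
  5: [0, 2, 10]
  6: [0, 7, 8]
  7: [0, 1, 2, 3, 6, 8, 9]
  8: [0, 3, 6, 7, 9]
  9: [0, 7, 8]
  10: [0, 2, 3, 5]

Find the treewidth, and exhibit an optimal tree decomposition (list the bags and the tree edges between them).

The largest bag has 4 vertices, giving width 3; this decomposition certifies tw(G) ≤ 3. On the other hand G contains the 4-clique {0, 7, 8, 9}. A clique must lie in a single bag of any decomposition, so no decomposition can have width below 3. The upper and lower bounds meet at 3, so that is the treewidth.

Treewidth 3.
Bags: B1 = {0, 7, 8, 9}  B2 = {0, 3, 7, 8}  B3 = {0, 2, 3, 7}  B4 = {0, 6, 7, 8}  B5 = {0, 2, 3, 4}  B6 = {0, 2, 3, 10}  B7 = {0, 1, 3, 7}  B8 = {0, 2, 5, 10}
Tree: B1–B2, B2–B3, B1–B4, B3–B5, B3–B6, B3–B7, B6–B8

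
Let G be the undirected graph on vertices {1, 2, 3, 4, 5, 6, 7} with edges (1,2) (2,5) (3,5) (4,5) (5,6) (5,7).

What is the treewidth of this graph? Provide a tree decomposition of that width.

The largest bag has 2 vertices, giving width 1; this decomposition certifies tw(G) ≤ 1. G has an edge, so its treewidth is at least 1. Combining the bounds, tw(G) = 1.

Treewidth 1.
One optimal decomposition is:
Bags: B1 = {2, 5}  B2 = {5, 7}  B3 = {1, 2}  B4 = {3, 5}  B5 = {5, 6}  B6 = {4, 5}
Tree: B1–B2, B1–B3, B1–B4, B1–B5, B2–B6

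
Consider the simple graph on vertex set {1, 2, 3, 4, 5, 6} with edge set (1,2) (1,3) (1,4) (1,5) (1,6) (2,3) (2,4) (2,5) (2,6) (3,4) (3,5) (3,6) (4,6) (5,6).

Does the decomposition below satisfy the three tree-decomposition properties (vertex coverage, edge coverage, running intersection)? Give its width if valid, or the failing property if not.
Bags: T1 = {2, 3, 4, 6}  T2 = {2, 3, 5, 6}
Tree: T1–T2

No — vertex 1 appears in no bag.

A tree decomposition must satisfy three properties: every vertex lies in some bag; for every edge, both endpoints lie together in some bag; and for every vertex, the bags containing it form a connected subtree. Here vertex 1 appears in no bag, so the decomposition is invalid.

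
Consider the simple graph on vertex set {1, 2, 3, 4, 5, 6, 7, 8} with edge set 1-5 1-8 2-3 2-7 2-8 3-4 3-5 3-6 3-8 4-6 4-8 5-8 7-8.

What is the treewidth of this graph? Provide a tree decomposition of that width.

Each bag holds 3 vertices, so the decomposition has width 2, which upper-bounds the treewidth. Conversely, {1, 5, 8} is a clique of size 3, and the vertices of any clique must share a bag in every tree decomposition; so some bag has ≥ 3 vertices and tw(G) ≥ 2. Hence tw(G) = 2 exactly.

Treewidth 2.
Bags: B1 = {3, 5, 8}  B2 = {3, 4, 8}  B3 = {3, 4, 6}  B4 = {1, 5, 8}  B5 = {2, 3, 8}  B6 = {2, 7, 8}
Tree: B1–B2, B2–B3, B1–B4, B2–B5, B5–B6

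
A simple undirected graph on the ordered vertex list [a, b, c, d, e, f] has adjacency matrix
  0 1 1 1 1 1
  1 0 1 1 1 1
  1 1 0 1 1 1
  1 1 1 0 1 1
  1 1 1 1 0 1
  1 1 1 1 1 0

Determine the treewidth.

5

A width-5 tree decomposition is:
Bags: B1 = {a, b, c, d, e, f}
Tree: (single bag)
A single bag containing all 6 vertices is trivially a valid decomposition of width 5. On the other hand G contains the 6-clique {a, b, c, d, e, f}. A clique must lie in a single bag of any decomposition, so no decomposition can have width below 5. Hence tw(G) = 5 exactly.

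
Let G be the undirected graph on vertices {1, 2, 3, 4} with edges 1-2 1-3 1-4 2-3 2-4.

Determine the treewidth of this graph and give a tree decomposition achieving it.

The largest bag has 3 vertices, giving width 2; this decomposition certifies tw(G) ≤ 2. For the lower bound, the 3 vertices {1, 2, 3} are pairwise adjacent, and any tree decomposition puts a clique entirely inside one bag — forcing width ≥ 2. Hence tw(G) = 2 exactly.

Treewidth 2.
One optimal decomposition is:
Bags: B1 = {1, 2, 4}  B2 = {1, 2, 3}
Tree: B1–B2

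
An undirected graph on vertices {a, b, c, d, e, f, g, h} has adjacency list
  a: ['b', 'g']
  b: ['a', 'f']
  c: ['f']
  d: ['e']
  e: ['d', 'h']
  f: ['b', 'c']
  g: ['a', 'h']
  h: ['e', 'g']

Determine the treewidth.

A width-1 tree decomposition is:
Bags: B1 = {d, e}  B2 = {e, h}  B3 = {g, h}  B4 = {a, g}  B5 = {a, b}  B6 = {b, f}  B7 = {c, f}
Tree: B1–B2, B2–B3, B3–B4, B4–B5, B5–B6, B6–B7
The largest bag has 2 vertices, giving width 1; this decomposition certifies tw(G) ≤ 1. Any graph with an edge has treewidth ≥ 1, and G has the edge d–e. The upper and lower bounds meet at 1, so that is the treewidth.

1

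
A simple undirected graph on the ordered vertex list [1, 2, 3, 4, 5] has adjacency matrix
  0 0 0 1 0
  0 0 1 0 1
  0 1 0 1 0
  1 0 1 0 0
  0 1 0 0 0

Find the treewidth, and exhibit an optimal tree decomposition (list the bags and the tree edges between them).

Treewidth 1.
One optimal decomposition is:
Bags: B1 = {2, 3}  B2 = {2, 5}  B3 = {3, 4}  B4 = {1, 4}
Tree: B1–B2, B1–B3, B3–B4

Each bag holds 2 vertices, so the decomposition has width 1, which upper-bounds the treewidth. Any graph with an edge has treewidth ≥ 1, and G has the edge 2–3. Combining the bounds, tw(G) = 1.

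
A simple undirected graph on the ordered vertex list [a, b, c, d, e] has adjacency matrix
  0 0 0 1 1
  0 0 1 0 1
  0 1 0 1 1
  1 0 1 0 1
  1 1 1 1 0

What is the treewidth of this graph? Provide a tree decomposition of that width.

Treewidth 2.
One such decomposition:
Bags: B1 = {c, d, e}  B2 = {b, c, e}  B3 = {a, d, e}
Tree: B1–B2, B1–B3

Each bag holds 3 vertices, so the decomposition has width 2, which upper-bounds the treewidth. For the lower bound, the 3 vertices {c, d, e} are pairwise adjacent, and any tree decomposition puts a clique entirely inside one bag — forcing width ≥ 2. Combining the bounds, tw(G) = 2.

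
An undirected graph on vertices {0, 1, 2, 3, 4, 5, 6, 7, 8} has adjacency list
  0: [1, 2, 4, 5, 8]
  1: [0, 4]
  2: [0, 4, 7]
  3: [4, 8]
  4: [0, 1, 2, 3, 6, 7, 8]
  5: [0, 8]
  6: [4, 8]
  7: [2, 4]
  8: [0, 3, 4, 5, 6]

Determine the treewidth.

2

A width-2 tree decomposition is:
Bags: B1 = {0, 4, 8}  B2 = {3, 4, 8}  B3 = {0, 5, 8}  B4 = {4, 6, 8}  B5 = {0, 2, 4}  B6 = {0, 1, 4}  B7 = {2, 4, 7}
Tree: B1–B2, B1–B3, B2–B4, B1–B5, B1–B6, B5–B7
The largest bag has 3 vertices, giving width 2; this decomposition certifies tw(G) ≤ 2. Conversely, {0, 4, 8} is a clique of size 3, and the vertices of any clique must share a bag in every tree decomposition; so some bag has ≥ 3 vertices and tw(G) ≥ 2. The upper and lower bounds meet at 2, so that is the treewidth.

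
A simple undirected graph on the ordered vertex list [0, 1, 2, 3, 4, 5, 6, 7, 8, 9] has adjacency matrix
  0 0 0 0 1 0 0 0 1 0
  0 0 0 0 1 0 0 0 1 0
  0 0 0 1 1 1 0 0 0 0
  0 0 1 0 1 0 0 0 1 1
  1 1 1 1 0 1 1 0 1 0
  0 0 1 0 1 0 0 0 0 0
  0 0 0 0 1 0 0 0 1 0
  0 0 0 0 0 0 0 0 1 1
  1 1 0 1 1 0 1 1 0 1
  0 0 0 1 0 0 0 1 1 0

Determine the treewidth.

2

A width-2 tree decomposition is:
Bags: B1 = {0, 4, 8}  B2 = {3, 4, 8}  B3 = {3, 8, 9}  B4 = {4, 6, 8}  B5 = {2, 3, 4}  B6 = {1, 4, 8}  B7 = {2, 4, 5}  B8 = {7, 8, 9}
Tree: B1–B2, B2–B3, B1–B4, B2–B5, B1–B6, B5–B7, B3–B8
The largest bag has 3 vertices, giving width 2; this decomposition certifies tw(G) ≤ 2. On the other hand G contains the 3-clique {3, 8, 9}. A clique must lie in a single bag of any decomposition, so no decomposition can have width below 2. Hence tw(G) = 2 exactly.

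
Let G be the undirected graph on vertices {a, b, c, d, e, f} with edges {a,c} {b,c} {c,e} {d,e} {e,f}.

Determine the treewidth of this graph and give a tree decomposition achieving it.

The largest bag has 2 vertices, giving width 1; this decomposition certifies tw(G) ≤ 1. Any graph with an edge has treewidth ≥ 1, and G has the edge c–a. Therefore the treewidth is 1.

Treewidth 1.
One optimal decomposition is:
Bags: B1 = {a, c}  B2 = {b, c}  B3 = {c, e}  B4 = {d, e}  B5 = {e, f}
Tree: B1–B2, B2–B3, B3–B4, B3–B5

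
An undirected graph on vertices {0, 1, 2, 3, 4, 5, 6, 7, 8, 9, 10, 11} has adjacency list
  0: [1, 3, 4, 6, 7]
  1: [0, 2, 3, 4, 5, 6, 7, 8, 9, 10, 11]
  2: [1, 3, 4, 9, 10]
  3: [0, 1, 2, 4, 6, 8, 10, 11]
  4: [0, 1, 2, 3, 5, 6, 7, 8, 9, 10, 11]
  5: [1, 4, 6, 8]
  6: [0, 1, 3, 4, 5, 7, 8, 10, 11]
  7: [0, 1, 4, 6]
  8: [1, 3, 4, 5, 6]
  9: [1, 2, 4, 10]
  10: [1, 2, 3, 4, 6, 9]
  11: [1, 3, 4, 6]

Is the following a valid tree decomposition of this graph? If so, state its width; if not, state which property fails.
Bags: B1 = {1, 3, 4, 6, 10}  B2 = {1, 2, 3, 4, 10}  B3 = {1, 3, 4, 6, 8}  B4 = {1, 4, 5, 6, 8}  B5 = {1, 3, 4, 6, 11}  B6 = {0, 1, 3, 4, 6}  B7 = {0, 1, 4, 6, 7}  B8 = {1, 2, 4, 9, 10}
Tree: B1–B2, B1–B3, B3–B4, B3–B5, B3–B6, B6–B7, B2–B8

Yes; width 4.

Checking the three conditions: (i) the bags cover all of {0, 1, 2, 3, 4, 5, 6, 7, 8, 9, 10, 11}; (ii) for each edge, some bag contains both endpoints; (iii) the bags containing any fixed vertex form a subtree. All hold, so the decomposition is valid with width 5 − 1 = 4.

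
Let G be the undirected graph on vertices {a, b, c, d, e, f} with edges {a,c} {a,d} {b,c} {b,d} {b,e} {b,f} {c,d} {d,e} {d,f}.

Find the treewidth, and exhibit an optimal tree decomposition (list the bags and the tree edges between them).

The largest bag has 3 vertices, giving width 2; this decomposition certifies tw(G) ≤ 2. For the lower bound, the 3 vertices {a, c, d} are pairwise adjacent, and any tree decomposition puts a clique entirely inside one bag — forcing width ≥ 2. Therefore the treewidth is 2.

Treewidth 2.
One such decomposition:
Bags: B1 = {b, c, d}  B2 = {b, d, f}  B3 = {a, c, d}  B4 = {b, d, e}
Tree: B1–B2, B1–B3, B2–B4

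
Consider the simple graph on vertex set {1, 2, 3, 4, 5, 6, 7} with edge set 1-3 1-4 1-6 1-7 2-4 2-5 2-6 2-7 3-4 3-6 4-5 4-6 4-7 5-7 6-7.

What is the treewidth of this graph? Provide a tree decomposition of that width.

Every bag has size at most 4, so the width is 4 − 1 = 3 and tw(G) ≤ 3. Conversely, {2, 4, 5, 7} is a clique of size 4, and the vertices of any clique must share a bag in every tree decomposition; so some bag has ≥ 4 vertices and tw(G) ≥ 3. Hence tw(G) = 3 exactly.

Treewidth 3.
One optimal decomposition is:
Bags: B1 = {2, 4, 6, 7}  B2 = {1, 4, 6, 7}  B3 = {1, 3, 4, 6}  B4 = {2, 4, 5, 7}
Tree: B1–B2, B2–B3, B1–B4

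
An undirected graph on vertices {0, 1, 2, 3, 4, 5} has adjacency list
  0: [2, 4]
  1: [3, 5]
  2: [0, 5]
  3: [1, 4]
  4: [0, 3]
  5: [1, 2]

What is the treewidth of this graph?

2

A width-2 tree decomposition is:
Bags: B1 = {1, 2, 5}  B2 = {1, 2, 3}  B3 = {2, 3, 4}  B4 = {0, 2, 4}
Tree: B1–B2, B2–B3, B3–B4
The largest bag has 3 vertices, giving width 2; this decomposition certifies tw(G) ≤ 2. For the lower bound, G contains the cycle 2–5–1–3–4–0–2, so G is not a forest; only forests have treewidth ≤ 1, hence tw(G) ≥ 2. Combining the bounds, tw(G) = 2.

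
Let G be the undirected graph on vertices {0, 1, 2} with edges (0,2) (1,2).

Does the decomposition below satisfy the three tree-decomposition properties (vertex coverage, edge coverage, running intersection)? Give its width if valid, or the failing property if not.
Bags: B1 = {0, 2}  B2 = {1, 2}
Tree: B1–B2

Checking the three conditions: (i) the bags cover all of {0, 1, 2}; (ii) for each edge, some bag contains both endpoints; (iii) the bags containing any fixed vertex form a subtree. All hold, so the decomposition is valid with width 2 − 1 = 1.

Yes; width 1.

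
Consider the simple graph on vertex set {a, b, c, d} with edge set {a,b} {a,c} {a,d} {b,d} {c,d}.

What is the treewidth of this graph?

2

A width-2 tree decomposition is:
Bags: B1 = {a, b, d}  B2 = {a, c, d}
Tree: B1–B2
Every bag has size at most 3, so the width is 3 − 1 = 2 and tw(G) ≤ 2. For the lower bound, the 3 vertices {a, c, d} are pairwise adjacent, and any tree decomposition puts a clique entirely inside one bag — forcing width ≥ 2. Combining the bounds, tw(G) = 2.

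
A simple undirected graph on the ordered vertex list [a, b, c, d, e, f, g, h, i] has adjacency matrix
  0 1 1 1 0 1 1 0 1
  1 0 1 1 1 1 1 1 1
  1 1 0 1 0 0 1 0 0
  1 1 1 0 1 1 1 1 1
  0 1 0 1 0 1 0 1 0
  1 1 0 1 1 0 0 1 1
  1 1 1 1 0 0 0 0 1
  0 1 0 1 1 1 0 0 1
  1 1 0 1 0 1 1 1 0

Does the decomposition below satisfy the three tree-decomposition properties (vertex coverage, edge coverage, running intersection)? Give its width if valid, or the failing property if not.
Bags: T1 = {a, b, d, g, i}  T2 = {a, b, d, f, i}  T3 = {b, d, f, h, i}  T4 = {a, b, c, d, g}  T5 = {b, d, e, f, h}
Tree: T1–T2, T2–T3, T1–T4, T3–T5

Checking the three conditions: (i) the bags cover all of {a, b, c, d, e, f, g, h, i}; (ii) for each edge, some bag contains both endpoints; (iii) the bags containing any fixed vertex form a subtree. All hold, so the decomposition is valid with width 5 − 1 = 4.

Yes; width 4.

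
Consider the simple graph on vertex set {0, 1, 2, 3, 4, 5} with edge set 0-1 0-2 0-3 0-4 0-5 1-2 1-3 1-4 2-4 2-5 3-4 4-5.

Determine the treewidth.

A width-3 tree decomposition is:
Bags: B1 = {0, 1, 2, 4}  B2 = {0, 1, 3, 4}  B3 = {0, 2, 4, 5}
Tree: B1–B2, B1–B3
The largest bag has 4 vertices, giving width 3; this decomposition certifies tw(G) ≤ 3. Conversely, {0, 1, 2, 4} is a clique of size 4, and the vertices of any clique must share a bag in every tree decomposition; so some bag has ≥ 4 vertices and tw(G) ≥ 3. The upper and lower bounds meet at 3, so that is the treewidth.

3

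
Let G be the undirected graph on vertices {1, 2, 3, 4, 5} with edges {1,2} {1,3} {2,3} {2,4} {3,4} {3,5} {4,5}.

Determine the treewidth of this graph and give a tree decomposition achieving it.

Treewidth 2.
One optimal decomposition is:
Bags: B1 = {2, 3, 4}  B2 = {1, 2, 3}  B3 = {3, 4, 5}
Tree: B1–B2, B1–B3

Each bag holds 3 vertices, so the decomposition has width 2, which upper-bounds the treewidth. Conversely, {1, 2, 3} is a clique of size 3, and the vertices of any clique must share a bag in every tree decomposition; so some bag has ≥ 3 vertices and tw(G) ≥ 2. Combining the bounds, tw(G) = 2.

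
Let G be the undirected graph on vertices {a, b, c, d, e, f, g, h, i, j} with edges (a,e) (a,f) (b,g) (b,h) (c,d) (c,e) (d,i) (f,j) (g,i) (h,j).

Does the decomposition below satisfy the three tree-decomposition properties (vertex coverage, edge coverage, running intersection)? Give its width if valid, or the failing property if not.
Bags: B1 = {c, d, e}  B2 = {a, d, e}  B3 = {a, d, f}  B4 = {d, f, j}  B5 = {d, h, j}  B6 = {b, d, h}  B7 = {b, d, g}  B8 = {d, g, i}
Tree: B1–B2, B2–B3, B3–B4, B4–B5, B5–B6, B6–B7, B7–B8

Vertex coverage: the bags together contain {a, b, c, d, e, f, g, h, i, j}, the full vertex set. Edge coverage: each edge of G has both endpoints in at least one bag. Running intersection: for every vertex, the bags containing it form a connected subtree. All three properties hold, so this is a valid tree decomposition of width max|bag| − 1 = 2, and hence tw(G) ≤ 2.

Yes; width 2.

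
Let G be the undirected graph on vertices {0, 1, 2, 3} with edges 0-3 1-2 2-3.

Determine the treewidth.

1

A width-1 tree decomposition is:
Bags: B1 = {0, 3}  B2 = {2, 3}  B3 = {1, 2}
Tree: B1–B2, B2–B3
The largest bag has 2 vertices, giving width 1; this decomposition certifies tw(G) ≤ 1. G has an edge, so its treewidth is at least 1. Therefore the treewidth is 1.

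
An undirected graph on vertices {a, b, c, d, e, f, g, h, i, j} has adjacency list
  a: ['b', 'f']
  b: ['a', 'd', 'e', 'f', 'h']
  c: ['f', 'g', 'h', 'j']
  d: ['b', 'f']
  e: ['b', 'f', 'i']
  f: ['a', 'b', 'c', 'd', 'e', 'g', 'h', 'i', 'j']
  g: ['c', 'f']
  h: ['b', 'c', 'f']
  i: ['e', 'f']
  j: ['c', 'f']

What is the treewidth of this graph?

A width-2 tree decomposition is:
Bags: B1 = {b, e, f}  B2 = {b, d, f}  B3 = {b, f, h}  B4 = {a, b, f}  B5 = {c, f, h}  B6 = {c, f, g}  B7 = {e, f, i}  B8 = {c, f, j}
Tree: B1–B2, B1–B3, B2–B4, B3–B5, B5–B6, B1–B7, B6–B8
Every bag has size at most 3, so the width is 3 − 1 = 2 and tw(G) ≤ 2. On the other hand G contains the 3-clique {c, f, g}. A clique must lie in a single bag of any decomposition, so no decomposition can have width below 2. Combining the bounds, tw(G) = 2.

2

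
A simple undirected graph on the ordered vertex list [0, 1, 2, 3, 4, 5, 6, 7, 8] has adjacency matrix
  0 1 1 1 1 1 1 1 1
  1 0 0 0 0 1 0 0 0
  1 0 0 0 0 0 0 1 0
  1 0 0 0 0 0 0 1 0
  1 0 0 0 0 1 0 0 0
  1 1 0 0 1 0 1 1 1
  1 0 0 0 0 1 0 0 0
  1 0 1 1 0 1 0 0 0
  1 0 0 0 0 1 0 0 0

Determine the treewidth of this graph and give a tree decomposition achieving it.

Treewidth 2.
Bags: B1 = {0, 5, 6}  B2 = {0, 5, 7}  B3 = {0, 4, 5}  B4 = {0, 1, 5}  B5 = {0, 3, 7}  B6 = {0, 5, 8}  B7 = {0, 2, 7}
Tree: B1–B2, B1–B3, B1–B4, B2–B5, B4–B6, B5–B7

The largest bag has 3 vertices, giving width 2; this decomposition certifies tw(G) ≤ 2. For the lower bound, the 3 vertices {0, 2, 7} are pairwise adjacent, and any tree decomposition puts a clique entirely inside one bag — forcing width ≥ 2. Hence tw(G) = 2 exactly.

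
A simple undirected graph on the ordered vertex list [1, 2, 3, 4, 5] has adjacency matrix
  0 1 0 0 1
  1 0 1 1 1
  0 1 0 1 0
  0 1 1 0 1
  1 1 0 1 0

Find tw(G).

A width-2 tree decomposition is:
Bags: B1 = {1, 2, 5}  B2 = {2, 4, 5}  B3 = {2, 3, 4}
Tree: B1–B2, B2–B3
Each bag holds 3 vertices, so the decomposition has width 2, which upper-bounds the treewidth. For the lower bound, the 3 vertices {1, 2, 5} are pairwise adjacent, and any tree decomposition puts a clique entirely inside one bag — forcing width ≥ 2. The upper and lower bounds meet at 2, so that is the treewidth.

2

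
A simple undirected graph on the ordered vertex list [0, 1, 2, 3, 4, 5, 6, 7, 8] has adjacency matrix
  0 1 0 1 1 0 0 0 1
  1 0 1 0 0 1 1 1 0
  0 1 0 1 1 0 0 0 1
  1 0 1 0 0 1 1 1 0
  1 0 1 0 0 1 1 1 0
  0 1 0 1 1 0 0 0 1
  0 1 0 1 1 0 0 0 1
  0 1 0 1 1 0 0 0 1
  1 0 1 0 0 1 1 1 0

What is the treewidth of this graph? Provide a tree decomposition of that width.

Every bag has size at most 5, so the width is 5 − 1 = 4 and tw(G) ≤ 4. For the lower bound: the 5 vertex sets {0,1}, {4,6}, {7,8}, {3}, {2} are disjoint, each induces a connected subgraph, and every pair is joined by at least one edge of G. Contracting each set to a single vertex therefore yields K_{5} as a minor, and since treewidth is minor-monotone, tw(G) ≥ tw(K_{5}) = 4. Therefore the treewidth is 4.

Treewidth 4.
One such decomposition:
Bags: B1 = {0, 1, 3, 4, 8}  B2 = {1, 3, 4, 6, 8}  B3 = {1, 3, 4, 7, 8}  B4 = {1, 2, 3, 4, 8}  B5 = {1, 3, 4, 5, 8}
Tree: B1–B2, B2–B3, B3–B4, B4–B5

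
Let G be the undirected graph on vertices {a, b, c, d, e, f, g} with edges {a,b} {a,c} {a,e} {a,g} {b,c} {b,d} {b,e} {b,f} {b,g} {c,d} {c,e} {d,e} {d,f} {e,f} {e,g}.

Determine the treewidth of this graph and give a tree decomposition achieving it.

Every bag has size at most 4, so the width is 4 − 1 = 3 and tw(G) ≤ 3. On the other hand G contains the 4-clique {b, c, d, e}. A clique must lie in a single bag of any decomposition, so no decomposition can have width below 3. The upper and lower bounds meet at 3, so that is the treewidth.

Treewidth 3.
One optimal decomposition is:
Bags: B1 = {b, d, e, f}  B2 = {b, c, d, e}  B3 = {a, b, c, e}  B4 = {a, b, e, g}
Tree: B1–B2, B2–B3, B3–B4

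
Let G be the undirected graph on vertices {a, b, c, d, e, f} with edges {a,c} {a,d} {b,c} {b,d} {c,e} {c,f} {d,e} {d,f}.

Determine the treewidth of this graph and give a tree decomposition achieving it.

The largest bag has 3 vertices, giving width 2; this decomposition certifies tw(G) ≤ 2. The edges d–a–c–b–d form a cycle, so G is not a tree and its treewidth is at least 2. The upper and lower bounds meet at 2, so that is the treewidth.

Treewidth 2.
One such decomposition:
Bags: B1 = {a, c, d}  B2 = {b, c, d}  B3 = {c, d, e}  B4 = {c, d, f}
Tree: B1–B2, B2–B3, B3–B4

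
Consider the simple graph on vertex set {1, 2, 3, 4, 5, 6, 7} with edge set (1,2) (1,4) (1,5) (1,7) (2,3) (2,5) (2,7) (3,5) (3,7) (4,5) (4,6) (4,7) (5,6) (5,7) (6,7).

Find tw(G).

3

A width-3 tree decomposition is:
Bags: B1 = {4, 5, 6, 7}  B2 = {1, 4, 5, 7}  B3 = {1, 2, 5, 7}  B4 = {2, 3, 5, 7}
Tree: B1–B2, B2–B3, B3–B4
Each bag holds 4 vertices, so the decomposition has width 3, which upper-bounds the treewidth. Conversely, {1, 2, 5, 7} is a clique of size 4, and the vertices of any clique must share a bag in every tree decomposition; so some bag has ≥ 4 vertices and tw(G) ≥ 3. The upper and lower bounds meet at 3, so that is the treewidth.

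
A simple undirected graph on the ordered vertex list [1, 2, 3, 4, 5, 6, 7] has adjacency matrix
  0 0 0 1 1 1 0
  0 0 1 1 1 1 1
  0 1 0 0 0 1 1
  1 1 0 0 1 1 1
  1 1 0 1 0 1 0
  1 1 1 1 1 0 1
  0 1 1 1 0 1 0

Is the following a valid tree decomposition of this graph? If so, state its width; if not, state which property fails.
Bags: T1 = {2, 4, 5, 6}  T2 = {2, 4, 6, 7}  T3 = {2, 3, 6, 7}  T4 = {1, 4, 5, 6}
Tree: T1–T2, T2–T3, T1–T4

Checking the three conditions: (i) the bags cover all of {1, 2, 3, 4, 5, 6, 7}; (ii) for each edge, some bag contains both endpoints; (iii) the bags containing any fixed vertex form a subtree. All hold, so the decomposition is valid with width 4 − 1 = 3.

Yes; width 3.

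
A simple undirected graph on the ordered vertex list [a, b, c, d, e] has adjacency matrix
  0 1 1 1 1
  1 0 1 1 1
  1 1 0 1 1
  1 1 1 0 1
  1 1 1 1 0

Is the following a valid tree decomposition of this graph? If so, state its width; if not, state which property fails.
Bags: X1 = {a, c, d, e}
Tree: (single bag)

No — vertex b appears in no bag.

A tree decomposition must satisfy three properties: every vertex lies in some bag; for every edge, both endpoints lie together in some bag; and for every vertex, the bags containing it form a connected subtree. Here vertex b appears in no bag, so the decomposition is invalid.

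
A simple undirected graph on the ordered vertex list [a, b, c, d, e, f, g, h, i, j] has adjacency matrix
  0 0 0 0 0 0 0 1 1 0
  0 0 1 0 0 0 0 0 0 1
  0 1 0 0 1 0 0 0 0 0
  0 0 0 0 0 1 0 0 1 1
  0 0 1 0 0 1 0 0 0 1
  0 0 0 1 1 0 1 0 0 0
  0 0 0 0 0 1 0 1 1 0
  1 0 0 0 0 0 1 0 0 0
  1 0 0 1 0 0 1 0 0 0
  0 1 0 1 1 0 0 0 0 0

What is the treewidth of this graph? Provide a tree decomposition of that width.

The largest bag has 3 vertices, giving width 2; this decomposition certifies tw(G) ≤ 2. The edges b–c–e–j–b form a cycle, so G is not a tree and its treewidth is at least 2. Combining the bounds, tw(G) = 2.

Treewidth 2.
Bags: B1 = {b, c, j}  B2 = {c, e, j}  B3 = {d, e, j}  B4 = {d, e, f}  B5 = {d, f, i}  B6 = {f, g, i}  B7 = {a, g, i}  B8 = {a, g, h}
Tree: B1–B2, B2–B3, B3–B4, B4–B5, B5–B6, B6–B7, B7–B8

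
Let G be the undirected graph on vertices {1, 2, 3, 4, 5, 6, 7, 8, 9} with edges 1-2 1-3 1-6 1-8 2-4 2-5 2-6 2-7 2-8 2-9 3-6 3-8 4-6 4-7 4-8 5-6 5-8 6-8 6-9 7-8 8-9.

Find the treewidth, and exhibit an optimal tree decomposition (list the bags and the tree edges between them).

Treewidth 3.
One such decomposition:
Bags: B1 = {2, 4, 7, 8}  B2 = {2, 4, 6, 8}  B3 = {2, 5, 6, 8}  B4 = {2, 6, 8, 9}  B5 = {1, 2, 6, 8}  B6 = {1, 3, 6, 8}
Tree: B1–B2, B2–B3, B3–B4, B4–B5, B5–B6

The largest bag has 4 vertices, giving width 3; this decomposition certifies tw(G) ≤ 3. Conversely, {1, 2, 6, 8} is a clique of size 4, and the vertices of any clique must share a bag in every tree decomposition; so some bag has ≥ 4 vertices and tw(G) ≥ 3. Combining the bounds, tw(G) = 3.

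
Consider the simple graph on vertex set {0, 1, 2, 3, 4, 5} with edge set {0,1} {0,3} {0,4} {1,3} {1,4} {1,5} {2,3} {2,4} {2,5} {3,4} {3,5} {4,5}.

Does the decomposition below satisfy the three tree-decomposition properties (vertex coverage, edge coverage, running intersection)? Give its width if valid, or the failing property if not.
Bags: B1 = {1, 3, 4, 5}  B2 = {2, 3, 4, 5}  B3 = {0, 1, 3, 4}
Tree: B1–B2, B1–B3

Yes; width 3.

Every vertex of G appears in some bag (union = {0, 1, 2, 3, 4, 5}); every edge is covered by a bag; and for each vertex v the set of bags containing v is connected in the bag tree. The decomposition is therefore valid. The largest bag has 4 vertices, so the width is 3.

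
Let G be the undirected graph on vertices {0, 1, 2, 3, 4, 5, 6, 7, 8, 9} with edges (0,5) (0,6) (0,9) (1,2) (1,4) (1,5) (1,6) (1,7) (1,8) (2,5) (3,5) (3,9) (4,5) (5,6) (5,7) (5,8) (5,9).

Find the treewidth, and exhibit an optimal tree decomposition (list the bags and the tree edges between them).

The largest bag has 3 vertices, giving width 2; this decomposition certifies tw(G) ≤ 2. For the lower bound, the 3 vertices {0, 5, 9} are pairwise adjacent, and any tree decomposition puts a clique entirely inside one bag — forcing width ≥ 2. Combining the bounds, tw(G) = 2.

Treewidth 2.
One such decomposition:
Bags: B1 = {0, 5, 6}  B2 = {1, 5, 6}  B3 = {1, 2, 5}  B4 = {1, 5, 8}  B5 = {1, 5, 7}  B6 = {0, 5, 9}  B7 = {1, 4, 5}  B8 = {3, 5, 9}
Tree: B1–B2, B2–B3, B3–B4, B2–B5, B1–B6, B4–B7, B6–B8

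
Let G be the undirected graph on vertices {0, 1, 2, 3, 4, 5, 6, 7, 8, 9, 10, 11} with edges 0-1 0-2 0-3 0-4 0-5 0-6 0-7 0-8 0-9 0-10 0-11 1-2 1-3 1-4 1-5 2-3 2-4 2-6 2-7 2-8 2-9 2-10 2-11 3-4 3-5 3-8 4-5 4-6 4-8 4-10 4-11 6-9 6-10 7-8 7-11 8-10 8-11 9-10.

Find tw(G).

A width-4 tree decomposition is:
Bags: B1 = {0, 2, 4, 8, 10}  B2 = {0, 2, 3, 4, 8}  B3 = {0, 2, 4, 8, 11}  B4 = {0, 2, 7, 8, 11}  B5 = {0, 1, 2, 3, 4}  B6 = {0, 1, 3, 4, 5}  B7 = {0, 2, 4, 6, 10}  B8 = {0, 2, 6, 9, 10}
Tree: B1–B2, B1–B3, B3–B4, B2–B5, B5–B6, B1–B7, B7–B8
Every bag has size at most 5, so the width is 5 − 1 = 4 and tw(G) ≤ 4. On the other hand G contains the 5-clique {0, 2, 6, 9, 10}. A clique must lie in a single bag of any decomposition, so no decomposition can have width below 4. Therefore the treewidth is 4.

4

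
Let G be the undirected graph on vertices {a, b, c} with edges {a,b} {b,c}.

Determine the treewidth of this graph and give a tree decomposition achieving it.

Treewidth 1.
One optimal decomposition is:
Bags: B1 = {a, b}  B2 = {b, c}
Tree: B1–B2

Every bag has size at most 2, so the width is 2 − 1 = 1 and tw(G) ≤ 1. Since G has at least one edge (e.g. a–b), it is not an edgeless graph, so tw(G) ≥ 1. Combining the bounds, tw(G) = 1.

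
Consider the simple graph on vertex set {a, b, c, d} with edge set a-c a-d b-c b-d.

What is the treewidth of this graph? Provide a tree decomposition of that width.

The largest bag has 3 vertices, giving width 2; this decomposition certifies tw(G) ≤ 2. For the lower bound, G contains the cycle c–a–d–b–c, so G is not a forest; only forests have treewidth ≤ 1, hence tw(G) ≥ 2. The upper and lower bounds meet at 2, so that is the treewidth.

Treewidth 2.
One optimal decomposition is:
Bags: B1 = {a, c, d}  B2 = {b, c, d}
Tree: B1–B2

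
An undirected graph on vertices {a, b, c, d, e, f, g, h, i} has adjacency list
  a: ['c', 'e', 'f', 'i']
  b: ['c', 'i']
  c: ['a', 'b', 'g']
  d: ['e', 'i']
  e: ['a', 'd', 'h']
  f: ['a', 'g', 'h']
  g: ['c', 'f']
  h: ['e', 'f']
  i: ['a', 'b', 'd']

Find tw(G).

3

A width-3 tree decomposition is:
Bags: B1 = {d, e, h, i}  B2 = {a, e, h, i}  B3 = {a, f, h, i}  B4 = {a, b, f, i}  B5 = {a, b, c, f}  B6 = {b, c, f, g}
Tree: B1–B2, B2–B3, B3–B4, B4–B5, B5–B6
Every bag has size at most 4, so the width is 4 − 1 = 3 and tw(G) ≤ 3. For the lower bound: the 4 vertex sets {d,e,h}, {i}, {a}, {b,c,f,g} are disjoint, each induces a connected subgraph, and every pair is joined by at least one edge of G. Contracting each set to a single vertex therefore yields K_{4} as a minor, and since treewidth is minor-monotone, tw(G) ≥ tw(K_{4}) = 3. The upper and lower bounds meet at 3, so that is the treewidth.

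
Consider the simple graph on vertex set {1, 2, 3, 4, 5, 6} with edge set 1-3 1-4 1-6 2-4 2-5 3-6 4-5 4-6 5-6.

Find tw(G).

2

A width-2 tree decomposition is:
Bags: B1 = {1, 4, 6}  B2 = {1, 3, 6}  B3 = {4, 5, 6}  B4 = {2, 4, 5}
Tree: B1–B2, B1–B3, B3–B4
The largest bag has 3 vertices, giving width 2; this decomposition certifies tw(G) ≤ 2. For the lower bound, the 3 vertices {1, 3, 6} are pairwise adjacent, and any tree decomposition puts a clique entirely inside one bag — forcing width ≥ 2. Therefore the treewidth is 2.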